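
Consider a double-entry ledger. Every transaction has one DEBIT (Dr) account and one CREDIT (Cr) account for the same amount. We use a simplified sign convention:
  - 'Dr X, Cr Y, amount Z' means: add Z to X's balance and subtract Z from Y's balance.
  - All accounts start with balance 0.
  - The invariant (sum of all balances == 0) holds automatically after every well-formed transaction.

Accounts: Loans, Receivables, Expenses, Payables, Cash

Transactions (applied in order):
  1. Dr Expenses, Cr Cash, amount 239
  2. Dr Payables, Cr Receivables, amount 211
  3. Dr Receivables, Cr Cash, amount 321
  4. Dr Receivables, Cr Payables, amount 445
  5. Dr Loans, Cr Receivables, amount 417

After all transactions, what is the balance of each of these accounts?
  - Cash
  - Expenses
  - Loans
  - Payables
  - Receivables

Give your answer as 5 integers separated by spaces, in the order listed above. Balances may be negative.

Answer: -560 239 417 -234 138

Derivation:
After txn 1 (Dr Expenses, Cr Cash, amount 239): Cash=-239 Expenses=239
After txn 2 (Dr Payables, Cr Receivables, amount 211): Cash=-239 Expenses=239 Payables=211 Receivables=-211
After txn 3 (Dr Receivables, Cr Cash, amount 321): Cash=-560 Expenses=239 Payables=211 Receivables=110
After txn 4 (Dr Receivables, Cr Payables, amount 445): Cash=-560 Expenses=239 Payables=-234 Receivables=555
After txn 5 (Dr Loans, Cr Receivables, amount 417): Cash=-560 Expenses=239 Loans=417 Payables=-234 Receivables=138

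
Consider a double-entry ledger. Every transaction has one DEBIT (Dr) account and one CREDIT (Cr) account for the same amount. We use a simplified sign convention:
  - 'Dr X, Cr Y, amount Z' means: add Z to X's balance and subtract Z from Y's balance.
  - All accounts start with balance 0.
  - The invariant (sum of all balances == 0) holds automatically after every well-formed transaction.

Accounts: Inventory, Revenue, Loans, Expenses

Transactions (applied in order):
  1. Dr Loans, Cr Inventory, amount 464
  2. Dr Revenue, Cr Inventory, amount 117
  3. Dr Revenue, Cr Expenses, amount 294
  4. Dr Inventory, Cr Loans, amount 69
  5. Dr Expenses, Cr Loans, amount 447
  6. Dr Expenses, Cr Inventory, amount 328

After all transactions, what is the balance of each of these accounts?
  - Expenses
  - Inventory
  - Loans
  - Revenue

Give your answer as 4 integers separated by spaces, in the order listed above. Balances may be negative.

After txn 1 (Dr Loans, Cr Inventory, amount 464): Inventory=-464 Loans=464
After txn 2 (Dr Revenue, Cr Inventory, amount 117): Inventory=-581 Loans=464 Revenue=117
After txn 3 (Dr Revenue, Cr Expenses, amount 294): Expenses=-294 Inventory=-581 Loans=464 Revenue=411
After txn 4 (Dr Inventory, Cr Loans, amount 69): Expenses=-294 Inventory=-512 Loans=395 Revenue=411
After txn 5 (Dr Expenses, Cr Loans, amount 447): Expenses=153 Inventory=-512 Loans=-52 Revenue=411
After txn 6 (Dr Expenses, Cr Inventory, amount 328): Expenses=481 Inventory=-840 Loans=-52 Revenue=411

Answer: 481 -840 -52 411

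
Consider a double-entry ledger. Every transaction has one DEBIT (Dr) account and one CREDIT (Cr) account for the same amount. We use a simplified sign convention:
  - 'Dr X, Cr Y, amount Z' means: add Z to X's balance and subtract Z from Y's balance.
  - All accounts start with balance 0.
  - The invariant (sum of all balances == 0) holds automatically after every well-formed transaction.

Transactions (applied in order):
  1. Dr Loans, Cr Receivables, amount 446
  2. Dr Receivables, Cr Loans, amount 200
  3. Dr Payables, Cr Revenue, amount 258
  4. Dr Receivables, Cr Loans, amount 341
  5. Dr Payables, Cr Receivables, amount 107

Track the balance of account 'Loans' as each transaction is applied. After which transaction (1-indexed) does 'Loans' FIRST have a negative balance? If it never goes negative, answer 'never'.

After txn 1: Loans=446
After txn 2: Loans=246
After txn 3: Loans=246
After txn 4: Loans=-95

Answer: 4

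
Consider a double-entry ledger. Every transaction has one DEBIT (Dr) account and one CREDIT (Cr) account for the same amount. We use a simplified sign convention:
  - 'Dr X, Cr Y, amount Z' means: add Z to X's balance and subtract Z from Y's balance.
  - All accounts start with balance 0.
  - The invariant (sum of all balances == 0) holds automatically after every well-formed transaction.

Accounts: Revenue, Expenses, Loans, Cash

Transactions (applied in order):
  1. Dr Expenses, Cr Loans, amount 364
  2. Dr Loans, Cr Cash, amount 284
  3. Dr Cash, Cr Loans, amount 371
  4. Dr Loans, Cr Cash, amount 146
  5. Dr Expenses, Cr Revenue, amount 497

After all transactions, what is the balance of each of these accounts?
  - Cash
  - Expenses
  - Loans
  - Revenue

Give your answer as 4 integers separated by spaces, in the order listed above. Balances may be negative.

After txn 1 (Dr Expenses, Cr Loans, amount 364): Expenses=364 Loans=-364
After txn 2 (Dr Loans, Cr Cash, amount 284): Cash=-284 Expenses=364 Loans=-80
After txn 3 (Dr Cash, Cr Loans, amount 371): Cash=87 Expenses=364 Loans=-451
After txn 4 (Dr Loans, Cr Cash, amount 146): Cash=-59 Expenses=364 Loans=-305
After txn 5 (Dr Expenses, Cr Revenue, amount 497): Cash=-59 Expenses=861 Loans=-305 Revenue=-497

Answer: -59 861 -305 -497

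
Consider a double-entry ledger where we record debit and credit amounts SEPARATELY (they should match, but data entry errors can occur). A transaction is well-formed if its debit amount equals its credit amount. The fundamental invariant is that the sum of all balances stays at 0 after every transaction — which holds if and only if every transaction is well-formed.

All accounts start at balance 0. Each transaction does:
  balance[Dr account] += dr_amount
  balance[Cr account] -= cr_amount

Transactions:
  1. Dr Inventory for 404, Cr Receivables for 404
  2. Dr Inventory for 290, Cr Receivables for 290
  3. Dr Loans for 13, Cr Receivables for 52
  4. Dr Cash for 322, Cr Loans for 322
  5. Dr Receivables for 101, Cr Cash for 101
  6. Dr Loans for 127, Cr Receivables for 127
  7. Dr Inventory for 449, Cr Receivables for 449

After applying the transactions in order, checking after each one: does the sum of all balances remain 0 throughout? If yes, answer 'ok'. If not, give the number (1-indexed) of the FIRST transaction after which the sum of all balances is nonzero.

After txn 1: dr=404 cr=404 sum_balances=0
After txn 2: dr=290 cr=290 sum_balances=0
After txn 3: dr=13 cr=52 sum_balances=-39
After txn 4: dr=322 cr=322 sum_balances=-39
After txn 5: dr=101 cr=101 sum_balances=-39
After txn 6: dr=127 cr=127 sum_balances=-39
After txn 7: dr=449 cr=449 sum_balances=-39

Answer: 3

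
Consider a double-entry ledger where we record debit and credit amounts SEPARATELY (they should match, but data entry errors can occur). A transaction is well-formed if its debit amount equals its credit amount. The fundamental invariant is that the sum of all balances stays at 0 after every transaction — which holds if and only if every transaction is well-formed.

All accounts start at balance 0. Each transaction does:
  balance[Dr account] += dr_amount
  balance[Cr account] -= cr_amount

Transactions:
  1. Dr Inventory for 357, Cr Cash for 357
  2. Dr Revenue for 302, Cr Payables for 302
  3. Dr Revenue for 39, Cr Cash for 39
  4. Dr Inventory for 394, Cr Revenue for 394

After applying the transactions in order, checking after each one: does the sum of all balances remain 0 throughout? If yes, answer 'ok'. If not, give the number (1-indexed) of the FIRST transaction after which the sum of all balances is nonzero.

Answer: ok

Derivation:
After txn 1: dr=357 cr=357 sum_balances=0
After txn 2: dr=302 cr=302 sum_balances=0
After txn 3: dr=39 cr=39 sum_balances=0
After txn 4: dr=394 cr=394 sum_balances=0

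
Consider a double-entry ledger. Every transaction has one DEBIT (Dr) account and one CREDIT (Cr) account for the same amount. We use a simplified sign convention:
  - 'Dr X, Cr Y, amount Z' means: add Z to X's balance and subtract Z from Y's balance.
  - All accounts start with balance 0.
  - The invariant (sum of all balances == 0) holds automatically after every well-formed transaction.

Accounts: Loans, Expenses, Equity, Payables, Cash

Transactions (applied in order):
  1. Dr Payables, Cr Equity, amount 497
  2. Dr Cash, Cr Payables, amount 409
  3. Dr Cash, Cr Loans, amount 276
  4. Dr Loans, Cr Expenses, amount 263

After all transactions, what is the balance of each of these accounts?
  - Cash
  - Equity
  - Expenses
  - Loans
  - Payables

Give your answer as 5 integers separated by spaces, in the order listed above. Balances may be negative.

Answer: 685 -497 -263 -13 88

Derivation:
After txn 1 (Dr Payables, Cr Equity, amount 497): Equity=-497 Payables=497
After txn 2 (Dr Cash, Cr Payables, amount 409): Cash=409 Equity=-497 Payables=88
After txn 3 (Dr Cash, Cr Loans, amount 276): Cash=685 Equity=-497 Loans=-276 Payables=88
After txn 4 (Dr Loans, Cr Expenses, amount 263): Cash=685 Equity=-497 Expenses=-263 Loans=-13 Payables=88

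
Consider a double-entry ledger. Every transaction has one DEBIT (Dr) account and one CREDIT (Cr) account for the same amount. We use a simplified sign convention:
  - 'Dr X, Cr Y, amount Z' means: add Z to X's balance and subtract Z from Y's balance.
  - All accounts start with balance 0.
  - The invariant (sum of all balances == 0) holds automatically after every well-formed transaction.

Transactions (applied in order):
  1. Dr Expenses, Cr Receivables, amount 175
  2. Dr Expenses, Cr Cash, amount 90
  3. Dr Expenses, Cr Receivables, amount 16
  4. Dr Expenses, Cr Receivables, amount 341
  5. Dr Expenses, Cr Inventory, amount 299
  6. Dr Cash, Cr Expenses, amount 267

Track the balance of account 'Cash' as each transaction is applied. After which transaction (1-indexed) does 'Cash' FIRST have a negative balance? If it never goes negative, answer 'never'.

After txn 1: Cash=0
After txn 2: Cash=-90

Answer: 2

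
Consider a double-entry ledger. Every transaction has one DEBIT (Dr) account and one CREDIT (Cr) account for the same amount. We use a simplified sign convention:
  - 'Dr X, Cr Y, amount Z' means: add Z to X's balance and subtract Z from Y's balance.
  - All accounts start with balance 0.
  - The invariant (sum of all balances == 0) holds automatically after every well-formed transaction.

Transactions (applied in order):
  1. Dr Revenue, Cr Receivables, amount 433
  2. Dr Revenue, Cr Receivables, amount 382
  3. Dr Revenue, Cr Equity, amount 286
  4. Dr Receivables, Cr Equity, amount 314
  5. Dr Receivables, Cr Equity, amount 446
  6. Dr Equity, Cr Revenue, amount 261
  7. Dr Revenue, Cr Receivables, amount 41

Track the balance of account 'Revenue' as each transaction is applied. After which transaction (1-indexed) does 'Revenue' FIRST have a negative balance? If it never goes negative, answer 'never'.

Answer: never

Derivation:
After txn 1: Revenue=433
After txn 2: Revenue=815
After txn 3: Revenue=1101
After txn 4: Revenue=1101
After txn 5: Revenue=1101
After txn 6: Revenue=840
After txn 7: Revenue=881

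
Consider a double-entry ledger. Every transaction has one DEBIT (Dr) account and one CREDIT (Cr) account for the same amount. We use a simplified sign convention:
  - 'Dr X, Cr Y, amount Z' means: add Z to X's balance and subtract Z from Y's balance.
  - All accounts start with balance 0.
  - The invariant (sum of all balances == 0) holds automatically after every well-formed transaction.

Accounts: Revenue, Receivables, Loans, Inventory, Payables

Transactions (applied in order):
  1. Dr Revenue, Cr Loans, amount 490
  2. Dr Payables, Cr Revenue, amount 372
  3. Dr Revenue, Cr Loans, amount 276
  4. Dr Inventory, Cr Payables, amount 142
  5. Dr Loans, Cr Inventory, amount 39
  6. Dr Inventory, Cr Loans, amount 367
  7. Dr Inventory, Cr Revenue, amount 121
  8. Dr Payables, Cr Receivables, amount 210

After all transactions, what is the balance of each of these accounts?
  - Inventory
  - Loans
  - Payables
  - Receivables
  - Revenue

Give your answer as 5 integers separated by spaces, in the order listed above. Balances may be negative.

After txn 1 (Dr Revenue, Cr Loans, amount 490): Loans=-490 Revenue=490
After txn 2 (Dr Payables, Cr Revenue, amount 372): Loans=-490 Payables=372 Revenue=118
After txn 3 (Dr Revenue, Cr Loans, amount 276): Loans=-766 Payables=372 Revenue=394
After txn 4 (Dr Inventory, Cr Payables, amount 142): Inventory=142 Loans=-766 Payables=230 Revenue=394
After txn 5 (Dr Loans, Cr Inventory, amount 39): Inventory=103 Loans=-727 Payables=230 Revenue=394
After txn 6 (Dr Inventory, Cr Loans, amount 367): Inventory=470 Loans=-1094 Payables=230 Revenue=394
After txn 7 (Dr Inventory, Cr Revenue, amount 121): Inventory=591 Loans=-1094 Payables=230 Revenue=273
After txn 8 (Dr Payables, Cr Receivables, amount 210): Inventory=591 Loans=-1094 Payables=440 Receivables=-210 Revenue=273

Answer: 591 -1094 440 -210 273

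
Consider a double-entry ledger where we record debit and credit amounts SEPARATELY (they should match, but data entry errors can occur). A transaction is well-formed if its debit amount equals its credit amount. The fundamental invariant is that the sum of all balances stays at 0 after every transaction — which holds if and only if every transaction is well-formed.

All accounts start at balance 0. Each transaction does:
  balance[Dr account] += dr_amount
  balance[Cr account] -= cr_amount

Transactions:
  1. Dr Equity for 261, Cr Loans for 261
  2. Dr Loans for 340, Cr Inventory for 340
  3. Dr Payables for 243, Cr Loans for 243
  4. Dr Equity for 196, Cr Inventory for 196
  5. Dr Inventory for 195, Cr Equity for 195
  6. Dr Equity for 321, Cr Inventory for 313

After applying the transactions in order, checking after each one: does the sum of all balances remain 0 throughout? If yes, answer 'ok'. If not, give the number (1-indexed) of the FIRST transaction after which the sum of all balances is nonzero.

Answer: 6

Derivation:
After txn 1: dr=261 cr=261 sum_balances=0
After txn 2: dr=340 cr=340 sum_balances=0
After txn 3: dr=243 cr=243 sum_balances=0
After txn 4: dr=196 cr=196 sum_balances=0
After txn 5: dr=195 cr=195 sum_balances=0
After txn 6: dr=321 cr=313 sum_balances=8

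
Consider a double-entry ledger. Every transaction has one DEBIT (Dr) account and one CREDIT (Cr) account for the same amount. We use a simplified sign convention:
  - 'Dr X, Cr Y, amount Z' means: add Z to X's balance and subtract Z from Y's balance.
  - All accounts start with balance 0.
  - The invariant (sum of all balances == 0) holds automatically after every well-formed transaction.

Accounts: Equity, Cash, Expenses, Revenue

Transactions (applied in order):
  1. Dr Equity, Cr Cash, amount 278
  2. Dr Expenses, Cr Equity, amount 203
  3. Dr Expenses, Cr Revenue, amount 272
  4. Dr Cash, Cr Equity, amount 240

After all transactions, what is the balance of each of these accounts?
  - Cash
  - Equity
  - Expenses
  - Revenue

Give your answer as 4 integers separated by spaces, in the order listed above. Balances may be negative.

After txn 1 (Dr Equity, Cr Cash, amount 278): Cash=-278 Equity=278
After txn 2 (Dr Expenses, Cr Equity, amount 203): Cash=-278 Equity=75 Expenses=203
After txn 3 (Dr Expenses, Cr Revenue, amount 272): Cash=-278 Equity=75 Expenses=475 Revenue=-272
After txn 4 (Dr Cash, Cr Equity, amount 240): Cash=-38 Equity=-165 Expenses=475 Revenue=-272

Answer: -38 -165 475 -272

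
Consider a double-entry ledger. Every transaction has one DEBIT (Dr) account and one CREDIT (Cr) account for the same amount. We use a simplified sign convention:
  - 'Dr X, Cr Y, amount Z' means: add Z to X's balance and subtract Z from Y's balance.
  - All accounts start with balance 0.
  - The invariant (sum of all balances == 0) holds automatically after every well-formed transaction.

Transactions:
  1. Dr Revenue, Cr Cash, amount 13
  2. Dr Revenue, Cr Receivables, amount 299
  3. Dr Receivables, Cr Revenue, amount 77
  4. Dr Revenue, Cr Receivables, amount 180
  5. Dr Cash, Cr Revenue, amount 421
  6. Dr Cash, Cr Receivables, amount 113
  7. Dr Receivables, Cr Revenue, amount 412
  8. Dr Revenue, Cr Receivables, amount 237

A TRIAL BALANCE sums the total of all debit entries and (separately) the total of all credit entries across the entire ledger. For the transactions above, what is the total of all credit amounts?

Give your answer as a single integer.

Answer: 1752

Derivation:
Txn 1: credit+=13
Txn 2: credit+=299
Txn 3: credit+=77
Txn 4: credit+=180
Txn 5: credit+=421
Txn 6: credit+=113
Txn 7: credit+=412
Txn 8: credit+=237
Total credits = 1752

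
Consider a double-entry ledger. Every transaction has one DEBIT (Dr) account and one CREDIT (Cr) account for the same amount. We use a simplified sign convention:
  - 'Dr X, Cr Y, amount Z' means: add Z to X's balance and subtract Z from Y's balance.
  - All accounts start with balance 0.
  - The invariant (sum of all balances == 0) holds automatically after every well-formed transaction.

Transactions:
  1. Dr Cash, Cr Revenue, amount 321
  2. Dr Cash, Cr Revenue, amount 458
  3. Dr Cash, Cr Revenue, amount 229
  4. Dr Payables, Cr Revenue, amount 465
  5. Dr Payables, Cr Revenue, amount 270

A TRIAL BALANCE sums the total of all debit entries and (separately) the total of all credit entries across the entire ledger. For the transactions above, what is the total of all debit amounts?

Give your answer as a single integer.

Answer: 1743

Derivation:
Txn 1: debit+=321
Txn 2: debit+=458
Txn 3: debit+=229
Txn 4: debit+=465
Txn 5: debit+=270
Total debits = 1743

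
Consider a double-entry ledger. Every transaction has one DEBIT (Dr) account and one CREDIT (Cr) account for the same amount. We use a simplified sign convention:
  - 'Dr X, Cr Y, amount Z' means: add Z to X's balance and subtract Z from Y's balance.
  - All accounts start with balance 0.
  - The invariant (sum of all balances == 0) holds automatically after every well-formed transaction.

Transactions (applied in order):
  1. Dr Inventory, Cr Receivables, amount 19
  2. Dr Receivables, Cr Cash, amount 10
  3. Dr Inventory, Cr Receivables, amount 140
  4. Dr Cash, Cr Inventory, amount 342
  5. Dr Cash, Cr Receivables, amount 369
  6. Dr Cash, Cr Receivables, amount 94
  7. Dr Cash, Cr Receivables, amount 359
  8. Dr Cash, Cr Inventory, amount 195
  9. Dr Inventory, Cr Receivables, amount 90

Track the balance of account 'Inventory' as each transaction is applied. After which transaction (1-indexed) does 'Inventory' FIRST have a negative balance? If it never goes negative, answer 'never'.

Answer: 4

Derivation:
After txn 1: Inventory=19
After txn 2: Inventory=19
After txn 3: Inventory=159
After txn 4: Inventory=-183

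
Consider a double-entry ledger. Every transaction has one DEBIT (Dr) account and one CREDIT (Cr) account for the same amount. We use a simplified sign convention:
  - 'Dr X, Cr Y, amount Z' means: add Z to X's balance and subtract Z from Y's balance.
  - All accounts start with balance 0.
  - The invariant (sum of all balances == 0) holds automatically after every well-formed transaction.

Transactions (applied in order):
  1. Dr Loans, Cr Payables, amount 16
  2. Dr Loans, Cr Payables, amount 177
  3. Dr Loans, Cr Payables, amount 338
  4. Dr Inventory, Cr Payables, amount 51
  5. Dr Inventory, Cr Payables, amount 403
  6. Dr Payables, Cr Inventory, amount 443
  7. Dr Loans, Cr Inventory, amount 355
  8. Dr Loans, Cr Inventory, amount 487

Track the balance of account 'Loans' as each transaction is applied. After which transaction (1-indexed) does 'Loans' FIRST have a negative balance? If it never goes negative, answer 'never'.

Answer: never

Derivation:
After txn 1: Loans=16
After txn 2: Loans=193
After txn 3: Loans=531
After txn 4: Loans=531
After txn 5: Loans=531
After txn 6: Loans=531
After txn 7: Loans=886
After txn 8: Loans=1373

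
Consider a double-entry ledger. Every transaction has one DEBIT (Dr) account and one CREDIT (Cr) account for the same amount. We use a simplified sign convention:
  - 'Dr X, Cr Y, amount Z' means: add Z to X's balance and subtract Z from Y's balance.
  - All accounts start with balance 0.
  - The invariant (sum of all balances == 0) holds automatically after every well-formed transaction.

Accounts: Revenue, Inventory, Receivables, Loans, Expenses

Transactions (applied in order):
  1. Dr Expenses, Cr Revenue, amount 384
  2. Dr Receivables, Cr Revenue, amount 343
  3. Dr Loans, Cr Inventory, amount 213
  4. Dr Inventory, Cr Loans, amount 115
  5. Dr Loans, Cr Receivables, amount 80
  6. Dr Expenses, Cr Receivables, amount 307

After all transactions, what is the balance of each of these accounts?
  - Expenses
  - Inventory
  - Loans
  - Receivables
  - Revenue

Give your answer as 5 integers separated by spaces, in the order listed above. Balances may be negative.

After txn 1 (Dr Expenses, Cr Revenue, amount 384): Expenses=384 Revenue=-384
After txn 2 (Dr Receivables, Cr Revenue, amount 343): Expenses=384 Receivables=343 Revenue=-727
After txn 3 (Dr Loans, Cr Inventory, amount 213): Expenses=384 Inventory=-213 Loans=213 Receivables=343 Revenue=-727
After txn 4 (Dr Inventory, Cr Loans, amount 115): Expenses=384 Inventory=-98 Loans=98 Receivables=343 Revenue=-727
After txn 5 (Dr Loans, Cr Receivables, amount 80): Expenses=384 Inventory=-98 Loans=178 Receivables=263 Revenue=-727
After txn 6 (Dr Expenses, Cr Receivables, amount 307): Expenses=691 Inventory=-98 Loans=178 Receivables=-44 Revenue=-727

Answer: 691 -98 178 -44 -727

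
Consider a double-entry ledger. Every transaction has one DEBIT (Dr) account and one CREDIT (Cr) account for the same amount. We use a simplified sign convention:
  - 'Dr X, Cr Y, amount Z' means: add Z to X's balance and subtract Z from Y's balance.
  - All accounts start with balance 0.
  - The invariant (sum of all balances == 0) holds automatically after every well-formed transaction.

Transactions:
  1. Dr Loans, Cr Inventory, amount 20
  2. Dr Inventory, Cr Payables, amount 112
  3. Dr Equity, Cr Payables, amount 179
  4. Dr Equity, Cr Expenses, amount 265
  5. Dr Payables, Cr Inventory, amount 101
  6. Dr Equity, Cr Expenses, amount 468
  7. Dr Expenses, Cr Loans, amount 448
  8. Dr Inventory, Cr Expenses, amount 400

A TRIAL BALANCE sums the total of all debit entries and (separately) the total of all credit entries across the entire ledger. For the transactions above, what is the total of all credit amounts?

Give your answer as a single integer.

Answer: 1993

Derivation:
Txn 1: credit+=20
Txn 2: credit+=112
Txn 3: credit+=179
Txn 4: credit+=265
Txn 5: credit+=101
Txn 6: credit+=468
Txn 7: credit+=448
Txn 8: credit+=400
Total credits = 1993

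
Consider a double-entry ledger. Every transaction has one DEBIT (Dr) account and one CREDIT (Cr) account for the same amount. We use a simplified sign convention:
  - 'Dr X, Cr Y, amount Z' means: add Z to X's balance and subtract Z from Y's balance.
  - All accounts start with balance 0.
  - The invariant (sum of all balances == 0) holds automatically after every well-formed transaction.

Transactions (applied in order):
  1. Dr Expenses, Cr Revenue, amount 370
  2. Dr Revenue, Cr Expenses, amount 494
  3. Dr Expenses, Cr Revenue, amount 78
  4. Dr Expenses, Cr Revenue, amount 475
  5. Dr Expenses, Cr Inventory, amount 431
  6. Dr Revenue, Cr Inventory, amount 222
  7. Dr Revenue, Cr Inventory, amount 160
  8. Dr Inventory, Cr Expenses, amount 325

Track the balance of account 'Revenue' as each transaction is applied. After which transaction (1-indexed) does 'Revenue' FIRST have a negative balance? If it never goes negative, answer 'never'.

After txn 1: Revenue=-370

Answer: 1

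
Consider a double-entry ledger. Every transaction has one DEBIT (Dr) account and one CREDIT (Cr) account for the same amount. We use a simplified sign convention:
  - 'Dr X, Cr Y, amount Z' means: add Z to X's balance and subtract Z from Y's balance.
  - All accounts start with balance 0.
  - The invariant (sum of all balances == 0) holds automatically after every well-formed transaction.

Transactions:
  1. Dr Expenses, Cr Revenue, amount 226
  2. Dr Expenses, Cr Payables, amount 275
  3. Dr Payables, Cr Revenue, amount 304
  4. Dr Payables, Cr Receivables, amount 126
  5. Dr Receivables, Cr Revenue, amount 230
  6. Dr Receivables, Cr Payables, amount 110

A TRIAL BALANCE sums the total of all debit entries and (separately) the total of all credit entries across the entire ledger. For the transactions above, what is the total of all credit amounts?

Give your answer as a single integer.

Txn 1: credit+=226
Txn 2: credit+=275
Txn 3: credit+=304
Txn 4: credit+=126
Txn 5: credit+=230
Txn 6: credit+=110
Total credits = 1271

Answer: 1271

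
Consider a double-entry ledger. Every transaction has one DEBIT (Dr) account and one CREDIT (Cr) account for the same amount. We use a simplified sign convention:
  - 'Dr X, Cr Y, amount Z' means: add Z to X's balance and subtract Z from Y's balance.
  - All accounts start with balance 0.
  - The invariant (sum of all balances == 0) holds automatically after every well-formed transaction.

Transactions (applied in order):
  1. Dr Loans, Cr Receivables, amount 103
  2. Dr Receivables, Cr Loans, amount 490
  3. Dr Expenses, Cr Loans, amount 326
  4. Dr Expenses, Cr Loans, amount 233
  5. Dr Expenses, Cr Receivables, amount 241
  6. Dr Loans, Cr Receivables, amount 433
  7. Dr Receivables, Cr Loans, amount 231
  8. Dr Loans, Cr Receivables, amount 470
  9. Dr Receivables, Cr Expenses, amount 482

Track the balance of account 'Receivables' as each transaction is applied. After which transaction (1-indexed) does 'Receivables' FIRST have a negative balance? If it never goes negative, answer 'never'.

Answer: 1

Derivation:
After txn 1: Receivables=-103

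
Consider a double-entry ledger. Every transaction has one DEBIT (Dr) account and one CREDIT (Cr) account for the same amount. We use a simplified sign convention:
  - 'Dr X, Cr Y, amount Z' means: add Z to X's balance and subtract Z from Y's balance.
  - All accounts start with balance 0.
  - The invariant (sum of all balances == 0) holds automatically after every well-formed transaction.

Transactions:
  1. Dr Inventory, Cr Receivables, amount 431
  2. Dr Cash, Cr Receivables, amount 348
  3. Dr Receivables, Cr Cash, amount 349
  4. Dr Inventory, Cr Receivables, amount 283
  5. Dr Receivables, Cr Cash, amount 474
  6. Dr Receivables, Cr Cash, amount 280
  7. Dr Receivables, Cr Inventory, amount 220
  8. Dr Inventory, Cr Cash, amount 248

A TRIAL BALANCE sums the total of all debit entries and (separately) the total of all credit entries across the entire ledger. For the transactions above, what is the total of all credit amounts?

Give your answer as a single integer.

Answer: 2633

Derivation:
Txn 1: credit+=431
Txn 2: credit+=348
Txn 3: credit+=349
Txn 4: credit+=283
Txn 5: credit+=474
Txn 6: credit+=280
Txn 7: credit+=220
Txn 8: credit+=248
Total credits = 2633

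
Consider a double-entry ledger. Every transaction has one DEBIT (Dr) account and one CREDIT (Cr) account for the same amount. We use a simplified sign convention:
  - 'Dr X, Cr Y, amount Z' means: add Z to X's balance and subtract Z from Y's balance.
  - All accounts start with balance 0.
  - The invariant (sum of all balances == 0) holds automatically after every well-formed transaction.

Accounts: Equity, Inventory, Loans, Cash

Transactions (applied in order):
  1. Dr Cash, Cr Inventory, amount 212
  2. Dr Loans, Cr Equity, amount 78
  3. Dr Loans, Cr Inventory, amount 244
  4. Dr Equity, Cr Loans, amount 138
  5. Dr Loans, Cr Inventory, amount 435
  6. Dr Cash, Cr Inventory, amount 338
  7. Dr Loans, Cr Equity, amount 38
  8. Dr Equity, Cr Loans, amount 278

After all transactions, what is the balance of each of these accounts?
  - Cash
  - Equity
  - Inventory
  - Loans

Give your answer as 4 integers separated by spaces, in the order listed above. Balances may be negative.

Answer: 550 300 -1229 379

Derivation:
After txn 1 (Dr Cash, Cr Inventory, amount 212): Cash=212 Inventory=-212
After txn 2 (Dr Loans, Cr Equity, amount 78): Cash=212 Equity=-78 Inventory=-212 Loans=78
After txn 3 (Dr Loans, Cr Inventory, amount 244): Cash=212 Equity=-78 Inventory=-456 Loans=322
After txn 4 (Dr Equity, Cr Loans, amount 138): Cash=212 Equity=60 Inventory=-456 Loans=184
After txn 5 (Dr Loans, Cr Inventory, amount 435): Cash=212 Equity=60 Inventory=-891 Loans=619
After txn 6 (Dr Cash, Cr Inventory, amount 338): Cash=550 Equity=60 Inventory=-1229 Loans=619
After txn 7 (Dr Loans, Cr Equity, amount 38): Cash=550 Equity=22 Inventory=-1229 Loans=657
After txn 8 (Dr Equity, Cr Loans, amount 278): Cash=550 Equity=300 Inventory=-1229 Loans=379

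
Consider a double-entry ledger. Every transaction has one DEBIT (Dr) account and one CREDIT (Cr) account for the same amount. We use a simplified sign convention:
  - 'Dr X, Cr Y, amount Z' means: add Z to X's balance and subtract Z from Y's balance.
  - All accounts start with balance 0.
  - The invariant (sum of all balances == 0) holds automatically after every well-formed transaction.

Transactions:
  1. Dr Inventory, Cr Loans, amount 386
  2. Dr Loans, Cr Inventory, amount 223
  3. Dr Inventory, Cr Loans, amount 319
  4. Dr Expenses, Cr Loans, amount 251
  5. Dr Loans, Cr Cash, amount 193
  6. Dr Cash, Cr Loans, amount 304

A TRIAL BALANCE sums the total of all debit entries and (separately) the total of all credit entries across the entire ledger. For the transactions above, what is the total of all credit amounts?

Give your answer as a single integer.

Answer: 1676

Derivation:
Txn 1: credit+=386
Txn 2: credit+=223
Txn 3: credit+=319
Txn 4: credit+=251
Txn 5: credit+=193
Txn 6: credit+=304
Total credits = 1676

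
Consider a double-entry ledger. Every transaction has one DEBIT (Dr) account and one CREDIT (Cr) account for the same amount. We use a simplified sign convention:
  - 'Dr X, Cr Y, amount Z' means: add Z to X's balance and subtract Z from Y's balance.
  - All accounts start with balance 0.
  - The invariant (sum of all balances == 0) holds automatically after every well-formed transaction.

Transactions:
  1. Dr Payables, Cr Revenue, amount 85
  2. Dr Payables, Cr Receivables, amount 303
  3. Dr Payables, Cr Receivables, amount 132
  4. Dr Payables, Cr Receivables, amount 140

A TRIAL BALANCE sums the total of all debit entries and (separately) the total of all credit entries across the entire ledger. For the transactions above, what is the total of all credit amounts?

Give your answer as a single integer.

Txn 1: credit+=85
Txn 2: credit+=303
Txn 3: credit+=132
Txn 4: credit+=140
Total credits = 660

Answer: 660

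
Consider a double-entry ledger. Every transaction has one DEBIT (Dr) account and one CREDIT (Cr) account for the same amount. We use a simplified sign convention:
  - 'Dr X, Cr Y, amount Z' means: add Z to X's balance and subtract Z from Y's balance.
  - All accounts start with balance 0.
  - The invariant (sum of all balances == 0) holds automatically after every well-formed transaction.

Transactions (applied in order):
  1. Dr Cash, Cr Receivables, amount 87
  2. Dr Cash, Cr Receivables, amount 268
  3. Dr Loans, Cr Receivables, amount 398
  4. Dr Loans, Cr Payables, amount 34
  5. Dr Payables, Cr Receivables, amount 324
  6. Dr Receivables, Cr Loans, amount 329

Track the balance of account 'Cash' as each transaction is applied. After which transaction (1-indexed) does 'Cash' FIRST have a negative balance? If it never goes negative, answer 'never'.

Answer: never

Derivation:
After txn 1: Cash=87
After txn 2: Cash=355
After txn 3: Cash=355
After txn 4: Cash=355
After txn 5: Cash=355
After txn 6: Cash=355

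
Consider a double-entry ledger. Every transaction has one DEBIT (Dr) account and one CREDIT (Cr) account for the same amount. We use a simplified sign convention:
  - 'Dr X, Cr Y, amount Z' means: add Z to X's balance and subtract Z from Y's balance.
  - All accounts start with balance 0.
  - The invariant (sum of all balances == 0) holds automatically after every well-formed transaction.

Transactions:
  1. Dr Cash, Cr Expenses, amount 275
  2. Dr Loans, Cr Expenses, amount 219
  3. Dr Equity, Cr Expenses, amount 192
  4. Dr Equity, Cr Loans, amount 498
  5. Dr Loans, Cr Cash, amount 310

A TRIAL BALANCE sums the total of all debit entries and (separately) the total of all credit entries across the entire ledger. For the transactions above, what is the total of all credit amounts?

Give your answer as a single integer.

Answer: 1494

Derivation:
Txn 1: credit+=275
Txn 2: credit+=219
Txn 3: credit+=192
Txn 4: credit+=498
Txn 5: credit+=310
Total credits = 1494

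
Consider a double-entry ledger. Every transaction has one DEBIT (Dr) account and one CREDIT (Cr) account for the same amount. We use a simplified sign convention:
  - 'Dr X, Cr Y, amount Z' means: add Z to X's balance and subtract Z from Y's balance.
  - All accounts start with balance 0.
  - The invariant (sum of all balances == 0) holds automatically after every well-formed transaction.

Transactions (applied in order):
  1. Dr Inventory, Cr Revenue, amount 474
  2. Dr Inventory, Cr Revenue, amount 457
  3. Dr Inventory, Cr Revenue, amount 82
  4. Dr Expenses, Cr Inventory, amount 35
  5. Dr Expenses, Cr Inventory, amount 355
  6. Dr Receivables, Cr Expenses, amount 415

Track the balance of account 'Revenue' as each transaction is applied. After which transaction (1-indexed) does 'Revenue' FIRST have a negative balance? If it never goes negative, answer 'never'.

After txn 1: Revenue=-474

Answer: 1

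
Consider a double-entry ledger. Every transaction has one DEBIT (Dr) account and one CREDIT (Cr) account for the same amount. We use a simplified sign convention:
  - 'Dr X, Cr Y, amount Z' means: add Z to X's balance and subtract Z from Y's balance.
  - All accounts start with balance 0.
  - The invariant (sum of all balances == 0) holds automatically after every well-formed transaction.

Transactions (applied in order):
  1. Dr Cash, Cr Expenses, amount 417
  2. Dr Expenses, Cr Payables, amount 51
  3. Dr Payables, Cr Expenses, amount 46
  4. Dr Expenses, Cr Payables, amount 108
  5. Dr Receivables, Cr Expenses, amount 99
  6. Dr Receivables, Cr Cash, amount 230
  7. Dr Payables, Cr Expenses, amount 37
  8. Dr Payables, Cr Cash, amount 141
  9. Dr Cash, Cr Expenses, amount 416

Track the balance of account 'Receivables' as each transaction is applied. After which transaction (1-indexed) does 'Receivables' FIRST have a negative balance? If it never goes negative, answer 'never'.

Answer: never

Derivation:
After txn 1: Receivables=0
After txn 2: Receivables=0
After txn 3: Receivables=0
After txn 4: Receivables=0
After txn 5: Receivables=99
After txn 6: Receivables=329
After txn 7: Receivables=329
After txn 8: Receivables=329
After txn 9: Receivables=329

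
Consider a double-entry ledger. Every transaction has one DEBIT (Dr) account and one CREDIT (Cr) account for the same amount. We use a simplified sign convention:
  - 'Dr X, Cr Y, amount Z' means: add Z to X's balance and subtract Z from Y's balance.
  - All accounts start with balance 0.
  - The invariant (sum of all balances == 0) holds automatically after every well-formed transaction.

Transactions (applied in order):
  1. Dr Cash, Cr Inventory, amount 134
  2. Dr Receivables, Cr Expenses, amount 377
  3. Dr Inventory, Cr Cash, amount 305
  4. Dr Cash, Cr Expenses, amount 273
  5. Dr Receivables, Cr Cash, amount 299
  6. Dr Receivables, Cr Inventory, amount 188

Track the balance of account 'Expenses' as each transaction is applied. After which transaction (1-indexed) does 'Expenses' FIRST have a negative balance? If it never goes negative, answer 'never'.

After txn 1: Expenses=0
After txn 2: Expenses=-377

Answer: 2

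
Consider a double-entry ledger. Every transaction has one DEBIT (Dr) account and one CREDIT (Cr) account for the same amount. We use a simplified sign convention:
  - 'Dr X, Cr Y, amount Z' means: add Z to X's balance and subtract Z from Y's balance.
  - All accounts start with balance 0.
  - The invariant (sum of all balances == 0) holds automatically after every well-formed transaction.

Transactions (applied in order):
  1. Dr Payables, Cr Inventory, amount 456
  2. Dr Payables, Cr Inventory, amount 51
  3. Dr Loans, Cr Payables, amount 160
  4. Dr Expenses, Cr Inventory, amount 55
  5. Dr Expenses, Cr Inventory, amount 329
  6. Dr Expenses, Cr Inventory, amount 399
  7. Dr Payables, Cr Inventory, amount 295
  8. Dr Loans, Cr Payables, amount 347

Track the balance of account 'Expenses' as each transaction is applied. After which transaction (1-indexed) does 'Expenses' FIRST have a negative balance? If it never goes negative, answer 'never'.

Answer: never

Derivation:
After txn 1: Expenses=0
After txn 2: Expenses=0
After txn 3: Expenses=0
After txn 4: Expenses=55
After txn 5: Expenses=384
After txn 6: Expenses=783
After txn 7: Expenses=783
After txn 8: Expenses=783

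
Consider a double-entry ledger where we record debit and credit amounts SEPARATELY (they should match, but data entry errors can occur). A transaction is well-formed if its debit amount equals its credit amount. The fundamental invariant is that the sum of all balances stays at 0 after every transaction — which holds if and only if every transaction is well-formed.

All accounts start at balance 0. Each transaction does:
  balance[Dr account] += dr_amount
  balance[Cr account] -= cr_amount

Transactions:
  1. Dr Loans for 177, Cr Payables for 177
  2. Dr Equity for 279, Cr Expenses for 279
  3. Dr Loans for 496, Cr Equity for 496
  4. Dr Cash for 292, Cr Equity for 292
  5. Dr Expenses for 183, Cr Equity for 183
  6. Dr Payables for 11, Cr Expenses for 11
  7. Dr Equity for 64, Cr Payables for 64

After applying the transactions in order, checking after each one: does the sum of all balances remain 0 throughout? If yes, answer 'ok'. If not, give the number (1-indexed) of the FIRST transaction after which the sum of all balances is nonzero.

After txn 1: dr=177 cr=177 sum_balances=0
After txn 2: dr=279 cr=279 sum_balances=0
After txn 3: dr=496 cr=496 sum_balances=0
After txn 4: dr=292 cr=292 sum_balances=0
After txn 5: dr=183 cr=183 sum_balances=0
After txn 6: dr=11 cr=11 sum_balances=0
After txn 7: dr=64 cr=64 sum_balances=0

Answer: ok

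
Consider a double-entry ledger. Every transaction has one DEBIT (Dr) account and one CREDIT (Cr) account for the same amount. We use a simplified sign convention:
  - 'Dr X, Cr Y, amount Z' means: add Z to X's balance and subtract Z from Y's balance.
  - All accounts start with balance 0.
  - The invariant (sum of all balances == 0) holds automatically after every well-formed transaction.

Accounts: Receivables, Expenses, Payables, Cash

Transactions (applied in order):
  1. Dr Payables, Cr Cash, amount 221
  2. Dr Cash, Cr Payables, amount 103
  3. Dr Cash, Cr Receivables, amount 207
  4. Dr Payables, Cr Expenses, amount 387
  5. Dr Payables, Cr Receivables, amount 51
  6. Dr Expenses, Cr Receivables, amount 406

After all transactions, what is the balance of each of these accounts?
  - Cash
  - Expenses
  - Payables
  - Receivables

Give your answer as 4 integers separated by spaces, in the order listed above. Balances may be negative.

After txn 1 (Dr Payables, Cr Cash, amount 221): Cash=-221 Payables=221
After txn 2 (Dr Cash, Cr Payables, amount 103): Cash=-118 Payables=118
After txn 3 (Dr Cash, Cr Receivables, amount 207): Cash=89 Payables=118 Receivables=-207
After txn 4 (Dr Payables, Cr Expenses, amount 387): Cash=89 Expenses=-387 Payables=505 Receivables=-207
After txn 5 (Dr Payables, Cr Receivables, amount 51): Cash=89 Expenses=-387 Payables=556 Receivables=-258
After txn 6 (Dr Expenses, Cr Receivables, amount 406): Cash=89 Expenses=19 Payables=556 Receivables=-664

Answer: 89 19 556 -664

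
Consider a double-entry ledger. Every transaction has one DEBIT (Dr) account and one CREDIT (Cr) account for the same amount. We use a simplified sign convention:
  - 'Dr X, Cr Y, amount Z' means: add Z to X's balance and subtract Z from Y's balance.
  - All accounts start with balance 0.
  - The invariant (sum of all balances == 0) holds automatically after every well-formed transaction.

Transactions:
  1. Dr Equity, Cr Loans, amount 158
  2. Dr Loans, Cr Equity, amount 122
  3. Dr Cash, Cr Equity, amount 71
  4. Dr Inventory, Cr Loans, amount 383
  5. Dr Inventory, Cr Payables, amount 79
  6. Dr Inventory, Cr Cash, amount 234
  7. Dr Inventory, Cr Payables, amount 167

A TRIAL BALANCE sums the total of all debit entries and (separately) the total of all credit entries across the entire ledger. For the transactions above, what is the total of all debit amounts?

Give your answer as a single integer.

Answer: 1214

Derivation:
Txn 1: debit+=158
Txn 2: debit+=122
Txn 3: debit+=71
Txn 4: debit+=383
Txn 5: debit+=79
Txn 6: debit+=234
Txn 7: debit+=167
Total debits = 1214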